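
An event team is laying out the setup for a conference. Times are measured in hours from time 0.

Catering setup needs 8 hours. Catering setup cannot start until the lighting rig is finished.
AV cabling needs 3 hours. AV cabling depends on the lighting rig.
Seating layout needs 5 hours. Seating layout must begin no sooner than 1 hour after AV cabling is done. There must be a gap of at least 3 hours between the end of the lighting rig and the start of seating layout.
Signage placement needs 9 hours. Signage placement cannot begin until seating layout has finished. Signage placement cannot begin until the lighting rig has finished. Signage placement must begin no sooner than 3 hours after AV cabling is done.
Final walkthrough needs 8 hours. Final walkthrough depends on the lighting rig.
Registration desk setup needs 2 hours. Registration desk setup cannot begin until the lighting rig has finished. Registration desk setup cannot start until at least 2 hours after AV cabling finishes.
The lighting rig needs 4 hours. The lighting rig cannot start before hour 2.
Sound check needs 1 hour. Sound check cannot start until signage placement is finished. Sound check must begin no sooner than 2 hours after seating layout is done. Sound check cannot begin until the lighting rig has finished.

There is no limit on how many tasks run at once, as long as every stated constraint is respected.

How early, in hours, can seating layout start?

The lighting rig waits on its own release at hour 2, so it starts at hour 2 and finishes at 2 + 4 = hour 6.
AV cabling cannot begin until the lighting rig (finishes hour 6). It runs from hour 6 to 6 + 3 = hour 9.
Seating layout waits on AV cabling (finishes hour 9, plus 1-hour gap → hour 10); the lighting rig (finishes hour 6, plus 3-hour gap → hour 9). The latest of these is hour 10, which is the earliest seating layout can start.

10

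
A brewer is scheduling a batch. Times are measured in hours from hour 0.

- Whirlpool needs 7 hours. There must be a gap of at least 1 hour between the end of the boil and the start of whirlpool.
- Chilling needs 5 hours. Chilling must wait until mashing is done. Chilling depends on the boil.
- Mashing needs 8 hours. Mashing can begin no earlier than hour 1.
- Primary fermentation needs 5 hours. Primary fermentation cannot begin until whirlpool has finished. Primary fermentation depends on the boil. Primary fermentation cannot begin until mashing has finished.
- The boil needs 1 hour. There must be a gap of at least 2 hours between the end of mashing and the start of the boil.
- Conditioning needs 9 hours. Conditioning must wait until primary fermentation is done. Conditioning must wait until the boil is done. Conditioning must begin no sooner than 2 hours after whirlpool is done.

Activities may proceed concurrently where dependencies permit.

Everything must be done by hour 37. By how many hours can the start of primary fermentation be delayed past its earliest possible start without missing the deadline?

3

After its own release at hour 1, mashing can start at hour 1 and finishes at hour 9.
The boil cannot begin until mashing (finishes hour 9, plus 2-hour gap → hour 11). It runs from hour 11 to 11 + 1 = hour 12.
Whirlpool waits on the boil (finishes hour 12, plus 1-hour gap → hour 13), so it starts at hour 13 and finishes at 13 + 7 = hour 20.
Primary fermentation cannot start until whirlpool (finishes hour 20); the boil (finishes hour 12); mashing (finishes hour 9). The controlling bound is hour 20, so primary fermentation finishes at 20 + 5 = hour 25.

Working backward from the deadline:
Nothing follows conditioning; the deadline of hour 37 is its only limit. It must start by 37 − 9 = hour 28.
Since conditioning (must start by hour 28) depends on it, primary fermentation must finish by hour 28. Backing off its 5-hour duration gives a latest start of hour 23.
So primary fermentation can start as early as hour 20 and as late as hour 23, giving 23 − 20 = 3 hours of slack.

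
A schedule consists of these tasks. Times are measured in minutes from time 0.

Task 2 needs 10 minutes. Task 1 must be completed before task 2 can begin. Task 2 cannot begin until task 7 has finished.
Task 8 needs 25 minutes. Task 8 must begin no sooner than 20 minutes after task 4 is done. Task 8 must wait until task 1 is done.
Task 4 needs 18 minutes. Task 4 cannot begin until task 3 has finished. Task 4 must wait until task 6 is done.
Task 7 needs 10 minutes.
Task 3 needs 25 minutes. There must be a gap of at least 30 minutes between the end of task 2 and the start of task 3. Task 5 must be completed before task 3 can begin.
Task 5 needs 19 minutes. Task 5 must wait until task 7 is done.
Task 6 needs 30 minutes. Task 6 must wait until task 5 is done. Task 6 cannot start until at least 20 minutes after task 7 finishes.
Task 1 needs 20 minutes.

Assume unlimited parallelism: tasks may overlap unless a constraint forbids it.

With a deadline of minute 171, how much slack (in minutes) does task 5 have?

Task 7 can start immediately at minute 0; it finishes at minute 10.
After task 7 (finishes minute 10), task 5 can start at minute 10 and finishes at minute 29.

Working backward from the deadline:
Task 8 has no dependents, so it just needs to finish by minute 171. Starting by 171 − 25 = minute 146 achieves that.
Task 4 has to be done before task 8 (must start by minute 146, minus 20-minute gap → minute 126). That means finishing by minute 126, i.e. starting by 126 − 18 = minute 108.
Task 3 must finish before task 4 (must start by minute 108). With a 25-minute duration, task 3 must start by 108 − 25 = minute 83.
Task 6 feeds into task 4 (must start by minute 108); so task 6 must finish by minute 108 and therefore start by minute 78.
For task 5: task 3 (must start by minute 83); task 6 (must start by minute 78). The most restrictive is minute 78; with a 19-minute duration, task 5 must start by minute 59.
So task 5 can start as early as minute 10 and as late as minute 59, giving 59 − 10 = 49 minutes of slack.

49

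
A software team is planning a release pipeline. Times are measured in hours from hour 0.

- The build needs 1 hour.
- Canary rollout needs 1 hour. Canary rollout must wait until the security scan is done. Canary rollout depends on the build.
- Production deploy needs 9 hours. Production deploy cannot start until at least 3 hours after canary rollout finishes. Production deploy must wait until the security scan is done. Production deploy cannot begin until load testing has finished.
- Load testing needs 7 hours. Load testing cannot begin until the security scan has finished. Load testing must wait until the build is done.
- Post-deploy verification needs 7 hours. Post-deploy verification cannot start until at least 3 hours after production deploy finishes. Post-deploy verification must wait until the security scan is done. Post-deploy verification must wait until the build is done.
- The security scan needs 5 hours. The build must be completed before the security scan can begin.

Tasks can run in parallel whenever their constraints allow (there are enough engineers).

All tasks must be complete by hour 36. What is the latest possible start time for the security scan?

5

Nothing follows post-deploy verification; the deadline of hour 36 is its only limit. It must start by 36 − 7 = hour 29.
Since post-deploy verification (must start by hour 29, minus 3-hour gap → hour 26) depends on it, production deploy must finish by hour 26. Backing off its 9-hour duration gives a latest start of hour 17.
Canary rollout has to be done before production deploy (must start by hour 17, minus 3-hour gap → hour 14). That means finishing by hour 14, i.e. starting by 14 − 1 = hour 13.
Load testing feeds into production deploy (must start by hour 17); so load testing must finish by hour 17 and therefore start by hour 10.
The security scan feeds canary rollout (must start by hour 13); load testing (must start by hour 10); production deploy (must start by hour 17); post-deploy verification (must start by hour 29). Taking the minimum, the security scan must finish by hour 10 and start by 10 − 5 = hour 5.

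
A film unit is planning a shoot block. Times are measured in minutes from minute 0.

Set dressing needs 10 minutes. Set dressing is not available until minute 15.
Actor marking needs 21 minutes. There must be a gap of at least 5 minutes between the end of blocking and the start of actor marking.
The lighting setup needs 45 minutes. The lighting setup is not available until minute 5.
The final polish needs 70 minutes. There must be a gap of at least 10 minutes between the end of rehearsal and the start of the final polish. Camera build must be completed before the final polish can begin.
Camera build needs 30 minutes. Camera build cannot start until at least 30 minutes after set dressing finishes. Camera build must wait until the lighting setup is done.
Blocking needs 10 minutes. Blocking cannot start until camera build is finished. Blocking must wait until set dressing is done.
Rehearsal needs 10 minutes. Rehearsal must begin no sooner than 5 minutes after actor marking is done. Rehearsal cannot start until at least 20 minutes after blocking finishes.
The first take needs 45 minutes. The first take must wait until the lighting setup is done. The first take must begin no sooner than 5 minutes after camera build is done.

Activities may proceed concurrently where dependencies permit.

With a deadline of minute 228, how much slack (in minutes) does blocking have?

The lighting setup cannot begin until its own release at minute 5. It runs from minute 5 to 5 + 45 = minute 50.
Set dressing waits on its own release at minute 15, so it starts at minute 15 and finishes at 15 + 10 = minute 25.
Camera build cannot start until set dressing (finishes minute 25, plus 30-minute gap → minute 55); the lighting setup (finishes minute 50). The controlling bound is minute 55, so camera build finishes at 55 + 30 = minute 85.
For blocking: camera build (finishes minute 85); set dressing (finishes minute 25). Taking the maximum gives a start of minute 85, and it finishes at 85 + 10 = minute 95.

Working backward from the deadline:
The final polish has no dependents, so it just needs to finish by minute 228. Starting by 228 − 70 = minute 158 achieves that.
Rehearsal has to be done before the final polish (must start by minute 158, minus 10-minute gap → minute 148). That means finishing by minute 148, i.e. starting by 148 − 10 = minute 138.
Actor marking feeds into rehearsal (must start by minute 138, minus 5-minute gap → minute 133); so actor marking must finish by minute 133 and therefore start by minute 112.
For blocking: actor marking (must start by minute 112, minus 5-minute gap → minute 107); rehearsal (must start by minute 138, minus 20-minute gap → minute 118). The most restrictive is minute 107; with a 10-minute duration, blocking must start by minute 97.
So blocking can start as early as minute 85 and as late as minute 97, giving 97 − 85 = 12 minutes of slack.

12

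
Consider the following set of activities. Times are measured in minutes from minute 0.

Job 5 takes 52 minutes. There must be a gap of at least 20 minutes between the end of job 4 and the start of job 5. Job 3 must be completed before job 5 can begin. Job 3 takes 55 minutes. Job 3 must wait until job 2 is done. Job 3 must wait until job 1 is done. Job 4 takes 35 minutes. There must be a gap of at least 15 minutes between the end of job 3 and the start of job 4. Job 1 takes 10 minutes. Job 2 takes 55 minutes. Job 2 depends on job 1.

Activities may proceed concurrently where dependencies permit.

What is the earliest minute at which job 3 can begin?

Nothing blocks job 1, so it runs from minute 0 to minute 10.
After job 1 (finishes minute 10), job 2 can start at minute 10 and finishes at minute 65.
Job 3 waits on job 2 (finishes minute 65); job 1 (finishes minute 10). The latest of these is minute 65, which is the earliest job 3 can start.

65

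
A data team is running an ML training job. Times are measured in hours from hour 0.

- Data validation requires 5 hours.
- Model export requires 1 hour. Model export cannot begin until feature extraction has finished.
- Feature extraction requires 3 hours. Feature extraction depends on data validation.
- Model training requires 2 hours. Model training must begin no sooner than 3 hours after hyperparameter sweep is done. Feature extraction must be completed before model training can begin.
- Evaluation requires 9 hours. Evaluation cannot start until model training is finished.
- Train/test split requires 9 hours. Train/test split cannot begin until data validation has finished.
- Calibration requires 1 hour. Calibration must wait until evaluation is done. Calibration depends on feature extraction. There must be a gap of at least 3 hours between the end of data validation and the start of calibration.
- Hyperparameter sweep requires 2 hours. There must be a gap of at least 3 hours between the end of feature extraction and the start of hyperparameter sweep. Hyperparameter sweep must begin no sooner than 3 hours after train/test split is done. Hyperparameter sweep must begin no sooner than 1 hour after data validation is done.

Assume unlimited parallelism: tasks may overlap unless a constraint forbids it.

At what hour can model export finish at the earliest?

Nothing blocks data validation, so it runs from hour 0 to hour 5.
After data validation (finishes hour 5), feature extraction can start at hour 5 and finishes at hour 8.
Model export waits on feature extraction (finishes hour 8), so it starts at hour 8 and finishes at 8 + 1 = hour 9.

9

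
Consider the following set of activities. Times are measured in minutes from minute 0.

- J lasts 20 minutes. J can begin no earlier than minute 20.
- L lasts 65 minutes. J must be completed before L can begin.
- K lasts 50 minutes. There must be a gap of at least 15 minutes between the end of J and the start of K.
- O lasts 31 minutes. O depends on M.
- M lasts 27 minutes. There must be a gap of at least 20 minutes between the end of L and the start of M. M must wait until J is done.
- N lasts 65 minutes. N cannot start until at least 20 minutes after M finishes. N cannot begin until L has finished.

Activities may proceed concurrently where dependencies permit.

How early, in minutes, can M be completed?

After its own release at minute 20, J can start at minute 20 and finishes at minute 40.
After J (finishes minute 40), L can start at minute 40 and finishes at minute 105.
For M: L (finishes minute 105, plus 20-minute gap → minute 125); J (finishes minute 40). Taking the maximum gives a start of minute 125, and it finishes at 125 + 27 = minute 152.

152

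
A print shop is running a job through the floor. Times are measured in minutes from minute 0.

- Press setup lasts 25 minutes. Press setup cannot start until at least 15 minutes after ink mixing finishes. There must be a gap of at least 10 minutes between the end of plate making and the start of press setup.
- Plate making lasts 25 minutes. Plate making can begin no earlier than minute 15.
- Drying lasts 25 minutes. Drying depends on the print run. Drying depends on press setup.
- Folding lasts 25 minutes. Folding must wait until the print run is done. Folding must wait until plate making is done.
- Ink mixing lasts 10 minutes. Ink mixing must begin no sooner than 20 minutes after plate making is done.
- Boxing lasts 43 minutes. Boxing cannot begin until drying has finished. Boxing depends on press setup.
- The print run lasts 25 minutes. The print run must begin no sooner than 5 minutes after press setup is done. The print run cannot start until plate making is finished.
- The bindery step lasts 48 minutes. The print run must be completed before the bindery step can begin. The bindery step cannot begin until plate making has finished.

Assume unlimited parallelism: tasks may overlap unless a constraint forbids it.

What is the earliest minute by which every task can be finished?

208

After its own release at minute 15, plate making can start at minute 15 and finishes at minute 40.
After plate making (finishes minute 40, plus 20-minute gap → minute 60), ink mixing can start at minute 60 and finishes at minute 70.
Press setup needs all of ink mixing (finishes minute 70, plus 15-minute gap → minute 85); plate making (finishes minute 40, plus 10-minute gap → minute 50). That puts its earliest start at minute 85; it finishes at 85 + 25 = minute 110.
For the print run: press setup (finishes minute 110, plus 5-minute gap → minute 115); plate making (finishes minute 40). Taking the maximum gives a start of minute 115, and it finishes at 115 + 25 = minute 140.
The bindery step has to wait for the print run (finishes minute 140); plate making (finishes minute 40). The latest of these is minute 140, so the bindery step runs minute 140 to 140 + 48 = minute 188.
Folding has to wait for the print run (finishes minute 140); plate making (finishes minute 40). The latest of these is minute 140, so folding runs minute 140 to 140 + 25 = minute 165.
Drying has to wait for the print run (finishes minute 140); press setup (finishes minute 110). The latest of these is minute 140, so drying runs minute 140 to 140 + 25 = minute 165.
Boxing cannot start until drying (finishes minute 165); press setup (finishes minute 110). The controlling bound is minute 165, so boxing finishes at 165 + 43 = minute 208.
All tasks are finished once the last one completes. Finish times: Plate making at 40, Ink mixing at 70, Press setup at 110, The print run at 140, Drying at 165, Folding at 165, The bindery step at 188, Boxing at 208. The latest is minute 208.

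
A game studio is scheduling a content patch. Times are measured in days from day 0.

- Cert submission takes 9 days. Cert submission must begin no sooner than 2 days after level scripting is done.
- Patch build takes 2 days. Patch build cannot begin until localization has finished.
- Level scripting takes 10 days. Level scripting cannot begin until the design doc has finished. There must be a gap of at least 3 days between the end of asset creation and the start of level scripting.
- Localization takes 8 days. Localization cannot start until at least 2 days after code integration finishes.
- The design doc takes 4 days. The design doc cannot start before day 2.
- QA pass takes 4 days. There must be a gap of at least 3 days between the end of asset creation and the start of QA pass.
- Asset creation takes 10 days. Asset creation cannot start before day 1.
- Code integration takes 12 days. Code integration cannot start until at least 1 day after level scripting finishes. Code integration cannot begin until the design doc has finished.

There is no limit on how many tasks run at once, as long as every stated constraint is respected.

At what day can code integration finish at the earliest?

37

Asset creation waits on its own release at day 1, so it starts at day 1 and finishes at 1 + 10 = day 11.
The design doc waits on its own release at day 2, so it starts at day 2 and finishes at 2 + 4 = day 6.
Level scripting needs all of the design doc (finishes day 6); asset creation (finishes day 11, plus 3-day gap → day 14). That puts its earliest start at day 14; it finishes at 14 + 10 = day 24.
Code integration needs all of level scripting (finishes day 24, plus 1-day gap → day 25); the design doc (finishes day 6). That puts its earliest start at day 25; it finishes at 25 + 12 = day 37.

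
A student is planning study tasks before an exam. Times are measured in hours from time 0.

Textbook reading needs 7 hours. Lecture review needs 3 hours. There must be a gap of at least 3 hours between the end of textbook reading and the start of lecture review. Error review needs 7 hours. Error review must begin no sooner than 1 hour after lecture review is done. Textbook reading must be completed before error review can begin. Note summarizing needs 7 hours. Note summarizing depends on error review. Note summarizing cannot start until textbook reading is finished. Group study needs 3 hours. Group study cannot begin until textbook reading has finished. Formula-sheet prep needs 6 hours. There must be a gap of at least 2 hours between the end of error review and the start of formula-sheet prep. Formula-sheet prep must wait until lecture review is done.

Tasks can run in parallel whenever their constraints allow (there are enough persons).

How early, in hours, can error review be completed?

Textbook reading can start immediately at hour 0; it finishes at hour 7.
After textbook reading (finishes hour 7, plus 3-hour gap → hour 10), lecture review can start at hour 10 and finishes at hour 13.
Error review needs all of lecture review (finishes hour 13, plus 1-hour gap → hour 14); textbook reading (finishes hour 7). That puts its earliest start at hour 14; it finishes at 14 + 7 = hour 21.

21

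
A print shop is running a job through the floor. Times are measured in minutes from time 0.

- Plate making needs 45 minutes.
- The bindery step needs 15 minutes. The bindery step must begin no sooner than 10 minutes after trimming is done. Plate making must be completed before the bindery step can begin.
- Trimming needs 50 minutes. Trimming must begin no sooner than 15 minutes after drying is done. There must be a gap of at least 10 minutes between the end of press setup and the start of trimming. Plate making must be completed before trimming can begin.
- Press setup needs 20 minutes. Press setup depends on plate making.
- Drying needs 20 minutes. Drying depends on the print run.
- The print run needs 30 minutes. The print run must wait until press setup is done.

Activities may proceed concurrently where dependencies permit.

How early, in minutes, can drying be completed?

115

Plate making has no prerequisites, so it starts at minute 0 and finishes at minute 45.
Press setup cannot begin until plate making (finishes minute 45). It runs from minute 45 to 45 + 20 = minute 65.
The print run cannot begin until press setup (finishes minute 65). It runs from minute 65 to 65 + 30 = minute 95.
Drying waits on the print run (finishes minute 95), so it starts at minute 95 and finishes at 95 + 20 = minute 115.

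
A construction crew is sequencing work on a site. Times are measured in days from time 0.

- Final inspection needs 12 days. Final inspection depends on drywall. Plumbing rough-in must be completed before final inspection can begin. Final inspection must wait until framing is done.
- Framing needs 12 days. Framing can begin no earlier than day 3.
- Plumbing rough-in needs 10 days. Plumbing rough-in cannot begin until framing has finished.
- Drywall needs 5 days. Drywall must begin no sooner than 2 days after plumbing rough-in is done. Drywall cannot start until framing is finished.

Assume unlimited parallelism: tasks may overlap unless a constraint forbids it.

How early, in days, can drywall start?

27

Framing waits on its own release at day 3, so it starts at day 3 and finishes at 3 + 12 = day 15.
Plumbing rough-in waits on framing (finishes day 15), so it starts at day 15 and finishes at 15 + 10 = day 25.
Drywall waits on plumbing rough-in (finishes day 25, plus 2-day gap → day 27); framing (finishes day 15). The latest of these is day 27, which is the earliest drywall can start.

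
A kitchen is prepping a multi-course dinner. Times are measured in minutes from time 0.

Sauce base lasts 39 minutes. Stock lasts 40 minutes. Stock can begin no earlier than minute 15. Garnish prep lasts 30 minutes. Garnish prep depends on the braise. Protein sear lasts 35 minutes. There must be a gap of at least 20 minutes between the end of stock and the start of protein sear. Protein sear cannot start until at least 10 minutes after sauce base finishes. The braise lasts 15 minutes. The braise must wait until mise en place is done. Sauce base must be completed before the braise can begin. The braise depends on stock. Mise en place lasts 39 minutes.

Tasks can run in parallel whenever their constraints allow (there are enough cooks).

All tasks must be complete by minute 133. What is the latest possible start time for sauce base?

49

Garnish prep must finish by minute 133; it takes 30 minutes, so it must start by 133 − 30 = minute 103.
The braise must finish before garnish prep (must start by minute 103). With a 15-minute duration, the braise must start by 103 − 15 = minute 88.
Protein sear has no dependents, so it just needs to finish by minute 133. Starting by 133 − 35 = minute 98 achieves that.
Sauce base has several dependents: the braise (must start by minute 88); protein sear (must start by minute 98, minus 10-minute gap → minute 88). The earliest of those limits is minute 88, so sauce base must start by 88 − 39 = minute 49.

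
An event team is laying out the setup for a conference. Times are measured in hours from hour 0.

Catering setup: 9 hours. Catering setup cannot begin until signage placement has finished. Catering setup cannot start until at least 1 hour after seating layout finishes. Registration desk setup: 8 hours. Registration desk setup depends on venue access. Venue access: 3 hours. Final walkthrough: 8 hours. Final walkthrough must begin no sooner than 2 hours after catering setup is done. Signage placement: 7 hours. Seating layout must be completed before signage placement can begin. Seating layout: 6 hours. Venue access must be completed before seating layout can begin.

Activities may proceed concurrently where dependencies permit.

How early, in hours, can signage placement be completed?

16

Venue access can start immediately at hour 0; it finishes at hour 3.
After venue access (finishes hour 3), seating layout can start at hour 3 and finishes at hour 9.
Signage placement waits on seating layout (finishes hour 9), so it starts at hour 9 and finishes at 9 + 7 = hour 16.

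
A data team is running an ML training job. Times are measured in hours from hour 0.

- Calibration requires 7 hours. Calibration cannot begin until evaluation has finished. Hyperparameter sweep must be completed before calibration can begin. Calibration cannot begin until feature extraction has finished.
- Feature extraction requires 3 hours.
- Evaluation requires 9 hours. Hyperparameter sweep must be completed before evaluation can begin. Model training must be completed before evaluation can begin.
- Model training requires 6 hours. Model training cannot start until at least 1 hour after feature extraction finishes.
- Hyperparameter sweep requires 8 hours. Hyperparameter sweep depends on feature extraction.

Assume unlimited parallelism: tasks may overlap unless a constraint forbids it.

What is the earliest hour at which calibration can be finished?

27

Feature extraction has no prerequisites, so it starts at hour 0 and finishes at hour 3.
Model training waits on feature extraction (finishes hour 3, plus 1-hour gap → hour 4), so it starts at hour 4 and finishes at 4 + 6 = hour 10.
Hyperparameter sweep cannot begin until feature extraction (finishes hour 3). It runs from hour 3 to 3 + 8 = hour 11.
Evaluation has to wait for hyperparameter sweep (finishes hour 11); model training (finishes hour 10). The latest of these is hour 11, so evaluation runs hour 11 to 11 + 9 = hour 20.
Calibration needs all of evaluation (finishes hour 20); hyperparameter sweep (finishes hour 11); feature extraction (finishes hour 3). That puts its earliest start at hour 20; it finishes at 20 + 7 = hour 27.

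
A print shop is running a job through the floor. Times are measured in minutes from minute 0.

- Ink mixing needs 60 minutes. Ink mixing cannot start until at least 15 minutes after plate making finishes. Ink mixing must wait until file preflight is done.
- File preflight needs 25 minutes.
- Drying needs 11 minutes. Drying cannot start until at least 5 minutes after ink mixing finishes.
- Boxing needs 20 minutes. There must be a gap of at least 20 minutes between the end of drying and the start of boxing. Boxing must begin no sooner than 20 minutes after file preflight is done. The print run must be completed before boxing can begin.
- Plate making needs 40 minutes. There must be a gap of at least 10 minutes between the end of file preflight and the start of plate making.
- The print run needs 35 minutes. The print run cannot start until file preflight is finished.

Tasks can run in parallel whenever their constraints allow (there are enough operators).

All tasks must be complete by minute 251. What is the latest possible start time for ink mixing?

Boxing has no dependents, so it just needs to finish by minute 251. Starting by 251 − 20 = minute 231 achieves that.
Drying has to be done before boxing (must start by minute 231, minus 20-minute gap → minute 211). That means finishing by minute 211, i.e. starting by 211 − 11 = minute 200.
Since drying (must start by minute 200, minus 5-minute gap → minute 195) depends on it, ink mixing must finish by minute 195. Backing off its 60-minute duration gives a latest start of minute 135.

135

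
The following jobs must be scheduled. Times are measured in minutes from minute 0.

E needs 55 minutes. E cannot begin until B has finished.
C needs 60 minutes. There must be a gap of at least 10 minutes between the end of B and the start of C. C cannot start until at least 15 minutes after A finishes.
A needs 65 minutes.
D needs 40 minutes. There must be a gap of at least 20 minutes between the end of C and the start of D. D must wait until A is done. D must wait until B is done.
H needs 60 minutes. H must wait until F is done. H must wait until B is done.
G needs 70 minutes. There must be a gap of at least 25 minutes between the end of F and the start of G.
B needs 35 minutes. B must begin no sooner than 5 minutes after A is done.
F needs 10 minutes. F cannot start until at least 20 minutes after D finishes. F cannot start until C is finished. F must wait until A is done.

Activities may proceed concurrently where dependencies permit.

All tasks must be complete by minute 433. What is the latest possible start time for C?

G has no dependents, so it just needs to finish by minute 433. Starting by 433 − 70 = minute 363 achieves that.
Nothing follows H; the deadline of minute 433 is its only limit. It must start by 433 − 60 = minute 373.
F feeds G (must start by minute 363, minus 25-minute gap → minute 338); H (must start by minute 373). Taking the minimum, F must finish by minute 338 and start by 338 − 10 = minute 328.
Since F (must start by minute 328, minus 20-minute gap → minute 308) depends on it, D must finish by minute 308. Backing off its 40-minute duration gives a latest start of minute 268.
C must finish in time for D (must start by minute 268, minus 20-minute gap → minute 248); F (must start by minute 328). The tightest is minute 248, so C must start by 248 − 60 = minute 188.

188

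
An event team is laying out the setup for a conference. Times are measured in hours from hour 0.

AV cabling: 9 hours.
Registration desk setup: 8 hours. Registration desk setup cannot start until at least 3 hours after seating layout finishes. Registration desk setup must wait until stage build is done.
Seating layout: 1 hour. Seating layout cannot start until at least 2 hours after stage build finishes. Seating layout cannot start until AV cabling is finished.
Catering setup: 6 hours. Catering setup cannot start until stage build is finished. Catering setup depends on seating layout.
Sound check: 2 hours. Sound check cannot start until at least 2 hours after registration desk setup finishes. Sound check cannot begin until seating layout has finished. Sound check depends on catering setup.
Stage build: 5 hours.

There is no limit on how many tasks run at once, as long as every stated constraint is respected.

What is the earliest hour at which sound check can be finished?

25

AV cabling can start immediately at hour 0; it finishes at hour 9.
Nothing blocks stage build, so it runs from hour 0 to hour 5.
Seating layout needs all of stage build (finishes hour 5, plus 2-hour gap → hour 7); AV cabling (finishes hour 9). That puts its earliest start at hour 9; it finishes at 9 + 1 = hour 10.
Catering setup needs all of stage build (finishes hour 5); seating layout (finishes hour 10). That puts its earliest start at hour 10; it finishes at 10 + 6 = hour 16.
For registration desk setup: seating layout (finishes hour 10, plus 3-hour gap → hour 13); stage build (finishes hour 5). Taking the maximum gives a start of hour 13, and it finishes at 13 + 8 = hour 21.
Sound check cannot start until registration desk setup (finishes hour 21, plus 2-hour gap → hour 23); seating layout (finishes hour 10); catering setup (finishes hour 16). The controlling bound is hour 23, so sound check finishes at 23 + 2 = hour 25.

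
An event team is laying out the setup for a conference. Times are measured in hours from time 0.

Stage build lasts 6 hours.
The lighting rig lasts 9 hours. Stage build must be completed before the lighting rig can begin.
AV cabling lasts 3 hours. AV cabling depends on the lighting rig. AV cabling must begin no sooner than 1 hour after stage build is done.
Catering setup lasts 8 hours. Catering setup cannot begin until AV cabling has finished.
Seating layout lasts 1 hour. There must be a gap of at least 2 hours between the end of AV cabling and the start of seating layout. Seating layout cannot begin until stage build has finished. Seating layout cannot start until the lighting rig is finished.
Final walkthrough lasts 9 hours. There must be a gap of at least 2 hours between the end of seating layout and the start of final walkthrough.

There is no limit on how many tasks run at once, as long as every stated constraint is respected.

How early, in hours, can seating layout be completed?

Stage build has no prerequisites, so it starts at hour 0 and finishes at hour 6.
The lighting rig cannot begin until stage build (finishes hour 6). It runs from hour 6 to 6 + 9 = hour 15.
AV cabling needs all of the lighting rig (finishes hour 15); stage build (finishes hour 6, plus 1-hour gap → hour 7). That puts its earliest start at hour 15; it finishes at 15 + 3 = hour 18.
For seating layout: AV cabling (finishes hour 18, plus 2-hour gap → hour 20); stage build (finishes hour 6); the lighting rig (finishes hour 15). Taking the maximum gives a start of hour 20, and it finishes at 20 + 1 = hour 21.

21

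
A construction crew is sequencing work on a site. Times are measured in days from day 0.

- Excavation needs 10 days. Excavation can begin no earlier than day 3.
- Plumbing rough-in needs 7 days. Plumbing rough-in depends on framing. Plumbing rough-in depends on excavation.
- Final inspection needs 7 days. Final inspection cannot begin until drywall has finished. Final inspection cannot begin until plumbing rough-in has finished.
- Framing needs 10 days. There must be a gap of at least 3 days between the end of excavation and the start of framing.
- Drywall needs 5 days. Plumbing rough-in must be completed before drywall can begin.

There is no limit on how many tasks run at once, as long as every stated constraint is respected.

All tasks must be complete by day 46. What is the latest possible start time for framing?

To finish by day 46, final inspection (duration 7) must start no later than day 39.
Drywall must finish before final inspection (must start by day 39). With a 5-day duration, drywall must start by 39 − 5 = day 34.
For plumbing rough-in: drywall (must start by day 34); final inspection (must start by day 39). The most restrictive is day 34; with a 7-day duration, plumbing rough-in must start by day 27.
Framing must finish before plumbing rough-in (must start by day 27). With a 10-day duration, framing must start by 27 − 10 = day 17.

17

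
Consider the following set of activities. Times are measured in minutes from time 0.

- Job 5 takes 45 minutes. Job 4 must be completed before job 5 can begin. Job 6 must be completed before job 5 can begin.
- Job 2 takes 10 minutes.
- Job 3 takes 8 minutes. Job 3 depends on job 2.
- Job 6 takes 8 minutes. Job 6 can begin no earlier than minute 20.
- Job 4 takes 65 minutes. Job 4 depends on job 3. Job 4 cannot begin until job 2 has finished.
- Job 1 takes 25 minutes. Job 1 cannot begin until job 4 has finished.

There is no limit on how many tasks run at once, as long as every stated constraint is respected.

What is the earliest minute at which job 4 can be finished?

83

Job 2 can start immediately at minute 0; it finishes at minute 10.
Job 3 cannot begin until job 2 (finishes minute 10). It runs from minute 10 to 10 + 8 = minute 18.
Job 4 cannot start until job 3 (finishes minute 18); job 2 (finishes minute 10). The controlling bound is minute 18, so job 4 finishes at 18 + 65 = minute 83.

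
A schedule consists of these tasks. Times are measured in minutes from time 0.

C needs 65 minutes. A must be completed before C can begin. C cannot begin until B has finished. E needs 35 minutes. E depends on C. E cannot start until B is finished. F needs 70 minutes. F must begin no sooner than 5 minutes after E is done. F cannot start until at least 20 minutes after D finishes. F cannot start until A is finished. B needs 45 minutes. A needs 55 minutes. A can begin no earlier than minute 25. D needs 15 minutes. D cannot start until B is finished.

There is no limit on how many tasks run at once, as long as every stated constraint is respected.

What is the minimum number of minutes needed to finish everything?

B can start immediately at minute 0; it finishes at minute 45.
After B (finishes minute 45), D can start at minute 45 and finishes at minute 60.
A waits on its own release at minute 25, so it starts at minute 25 and finishes at 25 + 55 = minute 80.
For C: A (finishes minute 80); B (finishes minute 45). Taking the maximum gives a start of minute 80, and it finishes at 80 + 65 = minute 145.
E cannot start until C (finishes minute 145); B (finishes minute 45). The controlling bound is minute 145, so E finishes at 145 + 35 = minute 180.
F has to wait for E (finishes minute 180, plus 5-minute gap → minute 185); D (finishes minute 60, plus 20-minute gap → minute 80); A (finishes minute 80). The latest of these is minute 185, so F runs minute 185 to 185 + 70 = minute 255.
All tasks are finished once the last one completes. Finish times: A at 80, B at 45, C at 145, D at 60, E at 180, F at 255. The latest is minute 255.

255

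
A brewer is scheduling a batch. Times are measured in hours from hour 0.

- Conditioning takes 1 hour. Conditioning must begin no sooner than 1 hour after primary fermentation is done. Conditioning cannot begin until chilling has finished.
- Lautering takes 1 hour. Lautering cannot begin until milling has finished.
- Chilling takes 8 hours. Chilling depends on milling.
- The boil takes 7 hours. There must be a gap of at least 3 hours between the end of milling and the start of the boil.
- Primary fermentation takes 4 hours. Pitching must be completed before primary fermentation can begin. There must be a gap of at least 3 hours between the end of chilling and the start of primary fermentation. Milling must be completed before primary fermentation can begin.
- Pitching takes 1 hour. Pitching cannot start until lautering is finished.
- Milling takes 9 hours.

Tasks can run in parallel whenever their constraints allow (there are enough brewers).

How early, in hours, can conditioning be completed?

Milling has no prerequisites, so it starts at hour 0 and finishes at hour 9.
After milling (finishes hour 9), chilling can start at hour 9 and finishes at hour 17.
Lautering waits on milling (finishes hour 9), so it starts at hour 9 and finishes at 9 + 1 = hour 10.
Pitching cannot begin until lautering (finishes hour 10). It runs from hour 10 to 10 + 1 = hour 11.
For primary fermentation: pitching (finishes hour 11); chilling (finishes hour 17, plus 3-hour gap → hour 20); milling (finishes hour 9). Taking the maximum gives a start of hour 20, and it finishes at 20 + 4 = hour 24.
Conditioning needs all of primary fermentation (finishes hour 24, plus 1-hour gap → hour 25); chilling (finishes hour 17). That puts its earliest start at hour 25; it finishes at 25 + 1 = hour 26.

26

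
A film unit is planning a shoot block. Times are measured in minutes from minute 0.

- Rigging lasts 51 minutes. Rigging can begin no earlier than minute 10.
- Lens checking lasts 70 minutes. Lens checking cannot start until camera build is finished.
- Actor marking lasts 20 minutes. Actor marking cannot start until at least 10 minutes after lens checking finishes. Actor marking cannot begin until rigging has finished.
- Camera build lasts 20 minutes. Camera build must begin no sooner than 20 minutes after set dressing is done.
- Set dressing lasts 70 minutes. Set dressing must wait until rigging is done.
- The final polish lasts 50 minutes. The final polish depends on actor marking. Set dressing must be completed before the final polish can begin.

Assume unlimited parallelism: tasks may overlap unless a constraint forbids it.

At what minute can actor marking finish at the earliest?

271

Rigging waits on its own release at minute 10, so it starts at minute 10 and finishes at 10 + 51 = minute 61.
After rigging (finishes minute 61), set dressing can start at minute 61 and finishes at minute 131.
Camera build cannot begin until set dressing (finishes minute 131, plus 20-minute gap → minute 151). It runs from minute 151 to 151 + 20 = minute 171.
Lens checking waits on camera build (finishes minute 171), so it starts at minute 171 and finishes at 171 + 70 = minute 241.
Actor marking has to wait for lens checking (finishes minute 241, plus 10-minute gap → minute 251); rigging (finishes minute 61). The latest of these is minute 251, so actor marking runs minute 251 to 251 + 20 = minute 271.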